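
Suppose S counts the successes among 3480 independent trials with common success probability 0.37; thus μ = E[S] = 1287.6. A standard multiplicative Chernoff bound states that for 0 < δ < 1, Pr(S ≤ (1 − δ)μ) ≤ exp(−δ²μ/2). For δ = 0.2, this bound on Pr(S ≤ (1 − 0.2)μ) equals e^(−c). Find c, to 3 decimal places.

c = δ²μ/2 = 0.2²·1287.6/2 = 25.7520.

25.752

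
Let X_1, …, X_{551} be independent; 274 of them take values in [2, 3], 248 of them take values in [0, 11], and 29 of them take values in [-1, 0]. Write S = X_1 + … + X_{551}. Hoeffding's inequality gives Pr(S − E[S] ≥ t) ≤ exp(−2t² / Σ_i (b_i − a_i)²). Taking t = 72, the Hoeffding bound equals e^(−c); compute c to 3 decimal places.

0.342

Σ(b_i − a_i)² = 274·1² + 248·11² + 29·1² = 30311.
c = 2t² / 30311 = 2·72² / 30311 = 0.3421.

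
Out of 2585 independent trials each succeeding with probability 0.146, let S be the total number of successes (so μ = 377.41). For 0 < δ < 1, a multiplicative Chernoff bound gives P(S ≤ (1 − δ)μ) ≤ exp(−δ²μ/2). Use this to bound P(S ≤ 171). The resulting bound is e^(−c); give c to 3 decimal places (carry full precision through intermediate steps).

56.444

Write 171 = (1 − δ)μ, so δ = 1 − 171/377.41 = 0.5469118…
Then the exponent is δ²μ/2 = (μ − 171)²/(2μ) = 56.444037.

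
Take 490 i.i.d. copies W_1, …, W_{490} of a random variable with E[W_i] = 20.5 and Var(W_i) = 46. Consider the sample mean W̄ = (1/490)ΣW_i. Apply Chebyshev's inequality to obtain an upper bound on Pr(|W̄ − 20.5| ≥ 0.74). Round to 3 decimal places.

0.171

Var(W̄) = Var(W_i)/n = 46/490 = 0.093878.
Chebyshev: Pr(|W̄ − 20.5| ≥ 0.74) ≤ Var(W̄)/(0.74)² = 46/(490·0.74²) = 0.1714.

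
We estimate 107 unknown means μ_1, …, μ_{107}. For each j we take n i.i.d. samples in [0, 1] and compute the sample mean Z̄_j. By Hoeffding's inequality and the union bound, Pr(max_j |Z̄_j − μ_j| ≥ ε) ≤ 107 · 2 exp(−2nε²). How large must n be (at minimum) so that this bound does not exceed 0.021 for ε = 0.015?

Need 2·107·exp(−2nε²) ≤ 0.021, i.e. exp(−2nε²) ≤ 0.021/214.
So 2nε² ≥ ln(214/0.021) = 9.229209.
Hence n ≥ 9.229209/(2·0.015²) = 20509.353.
The smallest integer n is 20510.

20510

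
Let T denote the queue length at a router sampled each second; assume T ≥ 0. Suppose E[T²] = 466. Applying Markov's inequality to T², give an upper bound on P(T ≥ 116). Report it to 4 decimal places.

Since T ≥ 0, the event {T ≥ 116} is the same as {T² ≥ 13456}.
Markov's inequality applied to T² gives P(T² ≥ 13456) ≤ E[T²]/13456 = 466/13456 = 0.0346.

0.0346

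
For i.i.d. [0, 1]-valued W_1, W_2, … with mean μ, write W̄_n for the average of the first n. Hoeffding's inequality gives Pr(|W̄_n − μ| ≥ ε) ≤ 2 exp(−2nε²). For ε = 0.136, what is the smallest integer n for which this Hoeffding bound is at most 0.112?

78

Require 2·exp(−2nε²) ≤ 0.112, i.e. 2nε² ≥ ln(2/0.112) = 2.882404.
So n ≥ 2.882404 / (2·0.136²) = 77.920.
The smallest integer n is 78.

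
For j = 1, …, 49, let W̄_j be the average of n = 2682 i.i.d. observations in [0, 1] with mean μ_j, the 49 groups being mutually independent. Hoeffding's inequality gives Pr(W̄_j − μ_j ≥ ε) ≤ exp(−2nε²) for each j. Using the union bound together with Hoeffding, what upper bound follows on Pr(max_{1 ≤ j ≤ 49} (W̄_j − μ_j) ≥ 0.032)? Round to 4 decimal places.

Per-experiment Hoeffding bound: exp(−2·2682·0.032²) = exp(−5.49274) = 0.0041166.
Union bound over 49 events: 49·0.0041166 = 0.20171.

0.2017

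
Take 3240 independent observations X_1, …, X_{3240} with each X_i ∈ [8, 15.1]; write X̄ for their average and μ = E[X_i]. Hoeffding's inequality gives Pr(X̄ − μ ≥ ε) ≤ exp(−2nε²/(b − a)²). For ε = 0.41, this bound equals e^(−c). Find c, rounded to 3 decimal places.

c = 2nε²/(b − a)² = 2·3240·0.41² / 7.1² = 21.6086.

21.609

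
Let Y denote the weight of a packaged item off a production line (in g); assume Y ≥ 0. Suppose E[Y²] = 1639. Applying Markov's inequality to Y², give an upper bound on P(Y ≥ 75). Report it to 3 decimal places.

Since Y ≥ 0, the event {Y ≥ 75} is the same as {Y² ≥ 5625}.
Markov's inequality applied to Y² gives P(Y² ≥ 5625) ≤ E[Y²]/5625 = 1639/5625 = 0.2914.

0.291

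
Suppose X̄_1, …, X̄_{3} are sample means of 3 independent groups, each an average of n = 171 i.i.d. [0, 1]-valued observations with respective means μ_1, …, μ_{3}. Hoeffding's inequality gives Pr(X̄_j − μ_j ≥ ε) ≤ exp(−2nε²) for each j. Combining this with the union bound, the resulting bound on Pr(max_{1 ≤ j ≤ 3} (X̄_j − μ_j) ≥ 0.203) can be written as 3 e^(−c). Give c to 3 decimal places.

Union bound over the 3 events: Pr(max_{1 ≤ j ≤ 3} (X̄_j − μ_j) ≥ 0.203) ≤ 3·exp(−2nε²) = 3 exp(−2·171·0.203²).
So c = 2·171·0.203² = 14.0935.

14.093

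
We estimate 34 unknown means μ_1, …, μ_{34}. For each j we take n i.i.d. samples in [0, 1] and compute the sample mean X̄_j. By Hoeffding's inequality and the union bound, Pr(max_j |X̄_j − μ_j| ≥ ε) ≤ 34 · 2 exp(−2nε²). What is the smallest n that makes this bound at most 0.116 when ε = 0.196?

83

Need 2·34·exp(−2nε²) ≤ 0.116, i.e. exp(−2nε²) ≤ 0.116/68.
So 2nε² ≥ ln(68/0.116) = 6.373673.
Hence n ≥ 6.373673/(2·0.196²) = 82.956.
The smallest integer n is 83.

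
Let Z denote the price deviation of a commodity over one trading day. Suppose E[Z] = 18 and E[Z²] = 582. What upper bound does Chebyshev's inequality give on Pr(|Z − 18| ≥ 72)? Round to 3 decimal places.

0.050

Var(Z) = E[Z²] − (E[Z])² = 582 − 324 = 258.
Chebyshev's inequality: Pr(|Z − μ| ≥ t) ≤ Var(Z)/t² = 258/5184 = 0.0498.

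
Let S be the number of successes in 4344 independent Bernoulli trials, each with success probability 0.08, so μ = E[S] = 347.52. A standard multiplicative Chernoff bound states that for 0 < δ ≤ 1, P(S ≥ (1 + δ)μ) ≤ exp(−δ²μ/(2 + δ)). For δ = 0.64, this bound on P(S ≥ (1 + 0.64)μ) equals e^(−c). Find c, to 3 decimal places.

c = δ²μ/(2 + δ) = 0.64²·347.52/(2 + 0.64) = 53.9183.

53.918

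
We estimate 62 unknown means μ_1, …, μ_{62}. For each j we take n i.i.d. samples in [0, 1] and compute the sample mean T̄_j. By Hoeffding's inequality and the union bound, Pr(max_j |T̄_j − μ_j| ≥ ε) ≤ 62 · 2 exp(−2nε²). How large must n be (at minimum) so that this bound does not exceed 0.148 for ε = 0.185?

99

Need 2·62·exp(−2nε²) ≤ 0.148, i.e. exp(−2nε²) ≤ 0.148/124.
So 2nε² ≥ ln(124/0.148) = 6.730825.
Hence n ≥ 6.730825/(2·0.185²) = 98.332.
The smallest integer n is 99.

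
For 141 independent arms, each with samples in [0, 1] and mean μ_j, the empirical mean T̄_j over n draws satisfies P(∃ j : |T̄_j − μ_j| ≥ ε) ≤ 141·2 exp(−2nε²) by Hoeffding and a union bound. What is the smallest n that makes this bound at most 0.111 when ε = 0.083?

Need 2·141·exp(−2nε²) ≤ 0.111, i.e. exp(−2nε²) ≤ 0.111/282.
So 2nε² ≥ ln(282/0.111) = 7.840132.
Hence n ≥ 7.840132/(2·0.083²) = 569.033.
The smallest integer n is 570.

570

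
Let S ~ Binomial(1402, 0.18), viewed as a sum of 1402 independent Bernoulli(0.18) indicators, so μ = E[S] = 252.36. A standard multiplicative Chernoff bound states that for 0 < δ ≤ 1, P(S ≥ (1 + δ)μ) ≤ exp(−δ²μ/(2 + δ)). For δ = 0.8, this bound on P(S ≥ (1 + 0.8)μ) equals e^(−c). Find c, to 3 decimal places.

c = δ²μ/(2 + δ) = 0.8²·252.36/(2 + 0.8) = 57.6823.

57.682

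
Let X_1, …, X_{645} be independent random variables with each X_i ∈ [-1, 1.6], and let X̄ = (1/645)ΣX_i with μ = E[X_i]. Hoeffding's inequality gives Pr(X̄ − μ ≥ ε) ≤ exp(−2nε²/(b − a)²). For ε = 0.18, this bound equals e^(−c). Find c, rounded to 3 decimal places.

6.183

c = 2nε²/(b − a)² = 2·645·0.18² / 2.6² = 6.1828.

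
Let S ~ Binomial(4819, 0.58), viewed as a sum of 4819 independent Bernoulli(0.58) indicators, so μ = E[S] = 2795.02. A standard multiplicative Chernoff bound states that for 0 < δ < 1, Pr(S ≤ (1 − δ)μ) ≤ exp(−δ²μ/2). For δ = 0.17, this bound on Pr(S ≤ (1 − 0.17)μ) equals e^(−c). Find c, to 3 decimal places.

40.388

c = δ²μ/2 = 0.17²·2795.02/2 = 40.3880.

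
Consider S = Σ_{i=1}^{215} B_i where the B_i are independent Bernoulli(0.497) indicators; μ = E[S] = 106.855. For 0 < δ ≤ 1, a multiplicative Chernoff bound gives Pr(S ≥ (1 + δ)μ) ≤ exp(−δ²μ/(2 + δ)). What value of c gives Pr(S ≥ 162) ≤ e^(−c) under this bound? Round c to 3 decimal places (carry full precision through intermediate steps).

Write 162 = (1 + δ)μ, so δ = 162/106.855 − 1 = 0.5160732…
Then the exponent is δ²μ/(2 + δ) = (162 − μ)² / (μ·(2 + δ)) = 11.310822.

11.311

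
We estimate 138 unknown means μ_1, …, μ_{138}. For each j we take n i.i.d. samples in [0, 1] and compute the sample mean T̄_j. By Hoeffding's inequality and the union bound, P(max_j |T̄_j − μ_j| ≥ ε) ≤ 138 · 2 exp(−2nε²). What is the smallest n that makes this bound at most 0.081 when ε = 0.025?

Need 2·138·exp(−2nε²) ≤ 0.081, i.e. exp(−2nε²) ≤ 0.081/276.
So 2nε² ≥ ln(276/0.081) = 8.133707.
Hence n ≥ 8.133707/(2·0.025²) = 6506.966.
The smallest integer n is 6507.

6507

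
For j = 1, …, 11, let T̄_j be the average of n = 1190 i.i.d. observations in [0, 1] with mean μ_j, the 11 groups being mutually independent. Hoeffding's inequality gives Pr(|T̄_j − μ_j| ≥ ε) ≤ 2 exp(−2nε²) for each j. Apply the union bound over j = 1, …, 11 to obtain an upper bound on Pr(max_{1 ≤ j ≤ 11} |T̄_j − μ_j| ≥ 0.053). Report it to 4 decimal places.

Per-experiment Hoeffding bound: 2·exp(−2·1190·0.053²) = 2·exp(−6.68542) = 0.002498.
Union bound over 11 events: 11·0.002498 = 0.02748.

0.0275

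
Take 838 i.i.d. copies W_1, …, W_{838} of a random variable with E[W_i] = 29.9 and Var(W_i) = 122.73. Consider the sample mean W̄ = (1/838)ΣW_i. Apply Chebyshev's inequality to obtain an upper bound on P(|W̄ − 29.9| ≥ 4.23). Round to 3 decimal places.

Var(W̄) = Var(W_i)/n = 122.73/838 = 0.14646.
Chebyshev: P(|W̄ − 29.9| ≥ 4.23) ≤ Var(W̄)/(4.23)² = 122.73/(838·4.23²) = 0.0082.

0.008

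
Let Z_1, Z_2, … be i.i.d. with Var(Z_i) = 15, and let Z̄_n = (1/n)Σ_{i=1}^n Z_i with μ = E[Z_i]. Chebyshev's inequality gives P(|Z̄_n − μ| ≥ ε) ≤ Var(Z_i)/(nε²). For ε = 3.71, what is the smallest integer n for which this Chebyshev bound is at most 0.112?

10

Require 15/(n·3.71²) ≤ 0.112, i.e. n ≥ 15/(0.112·3.71²) = 9.730.
The smallest integer n is 10.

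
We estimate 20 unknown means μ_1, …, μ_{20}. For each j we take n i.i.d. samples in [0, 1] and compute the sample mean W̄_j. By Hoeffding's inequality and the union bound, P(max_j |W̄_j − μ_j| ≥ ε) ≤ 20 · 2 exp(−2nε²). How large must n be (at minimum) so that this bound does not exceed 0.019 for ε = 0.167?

Need 2·20·exp(−2nε²) ≤ 0.019, i.e. exp(−2nε²) ≤ 0.019/40.
So 2nε² ≥ ln(40/0.019) = 7.652196.
Hence n ≥ 7.652196/(2·0.167²) = 137.190.
The smallest integer n is 138.

138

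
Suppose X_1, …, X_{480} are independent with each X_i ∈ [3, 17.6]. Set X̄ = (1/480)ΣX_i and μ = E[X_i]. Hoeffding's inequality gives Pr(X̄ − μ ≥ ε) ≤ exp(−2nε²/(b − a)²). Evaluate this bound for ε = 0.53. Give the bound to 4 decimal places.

Exponent: 2nε²/(b − a)² = 2·480·0.53² / 14.6² = 1.26508.
Bound = exp(−1.26508) = 0.28222.

0.2822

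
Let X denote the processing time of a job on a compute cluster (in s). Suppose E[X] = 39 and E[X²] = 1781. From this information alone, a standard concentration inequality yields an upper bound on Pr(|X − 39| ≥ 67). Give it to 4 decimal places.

The first two moments determine the variance, so Chebyshev's inequality is the sharpest standard bound available.
Var(X) = E[X²] − (E[X])² = 1781 − 1521 = 260.
Chebyshev's inequality: Pr(|X − μ| ≥ t) ≤ Var(X)/t² = 260/4489 = 0.0579.

0.0579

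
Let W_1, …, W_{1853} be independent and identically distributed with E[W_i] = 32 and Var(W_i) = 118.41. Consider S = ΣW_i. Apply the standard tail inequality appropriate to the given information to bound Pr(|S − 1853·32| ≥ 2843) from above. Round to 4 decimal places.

0.0271

With mean and variance of each term known, Chebyshev's inequality bounds the deviation of the sum (or sample mean).
Var(S) = n·Var(W_i) = 1853·118.41 = 219413.73.
Chebyshev: Pr(|S − 1853·32| ≥ 2843) ≤ Var(S)/2843² = 219413.73/8082649 = 0.0271.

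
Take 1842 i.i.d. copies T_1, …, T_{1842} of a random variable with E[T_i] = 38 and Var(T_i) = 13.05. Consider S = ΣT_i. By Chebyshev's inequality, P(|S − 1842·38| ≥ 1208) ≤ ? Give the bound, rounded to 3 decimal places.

0.016

Var(S) = n·Var(T_i) = 1842·13.05 = 24038.1.
Chebyshev: P(|S − 1842·38| ≥ 1208) ≤ Var(S)/1208² = 24038.1/1459264 = 0.0165.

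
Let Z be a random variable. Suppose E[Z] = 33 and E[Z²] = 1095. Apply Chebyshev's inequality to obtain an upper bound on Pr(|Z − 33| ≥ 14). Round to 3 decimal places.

Var(Z) = E[Z²] − (E[Z])² = 1095 − 1089 = 6.
Chebyshev's inequality: Pr(|Z − μ| ≥ t) ≤ Var(Z)/t² = 6/196 = 0.0306.

0.031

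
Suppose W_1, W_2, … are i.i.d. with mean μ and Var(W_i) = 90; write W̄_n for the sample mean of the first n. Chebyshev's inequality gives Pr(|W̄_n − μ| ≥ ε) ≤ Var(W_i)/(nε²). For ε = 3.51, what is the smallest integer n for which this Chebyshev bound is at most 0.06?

Require 90/(n·3.51²) ≤ 0.06, i.e. n ≥ 90/(0.06·3.51²) = 121.752.
The smallest integer n is 122.

122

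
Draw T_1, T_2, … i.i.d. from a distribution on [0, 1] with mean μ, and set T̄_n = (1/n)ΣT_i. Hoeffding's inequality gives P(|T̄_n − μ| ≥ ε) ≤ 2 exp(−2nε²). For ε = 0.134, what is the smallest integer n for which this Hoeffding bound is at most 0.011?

Require 2·exp(−2nε²) ≤ 0.011, i.e. 2nε² ≥ ln(2/0.011) = 5.203007.
So n ≥ 5.203007 / (2·0.134²) = 144.882.
The smallest integer n is 145.

145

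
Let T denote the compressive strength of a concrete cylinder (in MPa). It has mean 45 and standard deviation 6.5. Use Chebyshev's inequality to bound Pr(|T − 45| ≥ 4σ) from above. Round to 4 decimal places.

Chebyshev: Pr(|T − μ| ≥ t) ≤ Var(T)/t².
Var(T) = σ² = 6.5² = 42.25.
t = 4·6.5 = 26.
Bound = 42.25 / 676 = 0.0625.

0.0625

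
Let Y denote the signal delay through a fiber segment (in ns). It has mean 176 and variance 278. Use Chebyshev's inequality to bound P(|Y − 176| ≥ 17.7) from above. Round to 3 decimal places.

0.887

Chebyshev: P(|Y − μ| ≥ t) ≤ Var(Y)/t².
Bound = 278 / 313.29 = 0.8874.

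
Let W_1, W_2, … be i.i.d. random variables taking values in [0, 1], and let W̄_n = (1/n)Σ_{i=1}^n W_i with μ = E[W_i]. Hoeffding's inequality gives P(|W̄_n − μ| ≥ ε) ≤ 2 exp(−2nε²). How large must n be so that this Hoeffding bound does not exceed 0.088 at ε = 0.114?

121

Require 2·exp(−2nε²) ≤ 0.088, i.e. 2nε² ≥ ln(2/0.088) = 3.123566.
So n ≥ 3.123566 / (2·0.114²) = 120.174.
The smallest integer n is 121.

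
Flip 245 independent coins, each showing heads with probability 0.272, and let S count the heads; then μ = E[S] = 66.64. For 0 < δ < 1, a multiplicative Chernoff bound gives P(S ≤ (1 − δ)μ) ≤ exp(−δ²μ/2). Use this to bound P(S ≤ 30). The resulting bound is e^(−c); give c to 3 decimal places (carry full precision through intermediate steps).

10.073

Write 30 = (1 − δ)μ, so δ = 1 − 30/66.64 = 0.5498199…
Then the exponent is δ²μ/2 = (μ − 30)²/(2μ) = 10.072701.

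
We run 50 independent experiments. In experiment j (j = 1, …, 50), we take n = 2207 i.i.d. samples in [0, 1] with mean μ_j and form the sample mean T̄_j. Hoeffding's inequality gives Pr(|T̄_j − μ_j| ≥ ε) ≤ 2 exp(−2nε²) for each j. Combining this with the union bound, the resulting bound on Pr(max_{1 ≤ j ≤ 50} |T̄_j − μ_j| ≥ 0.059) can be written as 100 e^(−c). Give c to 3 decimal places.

Union bound over the 50 events: Pr(max_{1 ≤ j ≤ 50} |T̄_j − μ_j| ≥ 0.059) ≤ 50·2·exp(−2nε²) = 100 exp(−2·2207·0.059²).
So c = 2·2207·0.059² = 15.3651.

15.365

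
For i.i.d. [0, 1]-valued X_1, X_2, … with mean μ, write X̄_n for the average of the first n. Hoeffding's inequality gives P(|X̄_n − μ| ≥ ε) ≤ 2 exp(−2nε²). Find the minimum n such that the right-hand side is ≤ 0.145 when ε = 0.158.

53

Require 2·exp(−2nε²) ≤ 0.145, i.e. 2nε² ≥ ln(2/0.145) = 2.624169.
So n ≥ 2.624169 / (2·0.158²) = 52.559.
The smallest integer n is 53.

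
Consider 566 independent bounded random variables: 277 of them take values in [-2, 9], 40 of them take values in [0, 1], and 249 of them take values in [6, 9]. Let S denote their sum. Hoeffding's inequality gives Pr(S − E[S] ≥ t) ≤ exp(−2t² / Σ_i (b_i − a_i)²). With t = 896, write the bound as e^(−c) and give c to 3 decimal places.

44.853

Σ(b_i − a_i)² = 277·11² + 40·1² + 249·3² = 35798.
c = 2t² / 35798 = 2·896² / 35798 = 44.8526.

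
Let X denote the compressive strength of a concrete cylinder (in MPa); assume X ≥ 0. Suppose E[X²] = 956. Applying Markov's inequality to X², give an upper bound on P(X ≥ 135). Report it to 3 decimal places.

Since X ≥ 0, the event {X ≥ 135} is the same as {X² ≥ 18225}.
Markov's inequality applied to X² gives P(X² ≥ 18225) ≤ E[X²]/18225 = 956/18225 = 0.0525.

0.052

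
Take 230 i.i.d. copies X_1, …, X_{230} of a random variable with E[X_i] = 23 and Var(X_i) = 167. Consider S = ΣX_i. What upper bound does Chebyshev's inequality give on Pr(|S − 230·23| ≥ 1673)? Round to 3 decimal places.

Var(S) = n·Var(X_i) = 230·167 = 38410.
Chebyshev: Pr(|S − 230·23| ≥ 1673) ≤ Var(S)/1673² = 38410/2798929 = 0.0137.

0.014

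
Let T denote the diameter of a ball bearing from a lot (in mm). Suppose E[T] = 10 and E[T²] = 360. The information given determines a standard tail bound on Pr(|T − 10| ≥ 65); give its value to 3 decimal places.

0.062

The first two moments determine the variance, so Chebyshev's inequality is the sharpest standard bound available.
Var(T) = E[T²] − (E[T])² = 360 − 100 = 260.
Chebyshev's inequality: Pr(|T − μ| ≥ t) ≤ Var(T)/t² = 260/4225 = 0.0615.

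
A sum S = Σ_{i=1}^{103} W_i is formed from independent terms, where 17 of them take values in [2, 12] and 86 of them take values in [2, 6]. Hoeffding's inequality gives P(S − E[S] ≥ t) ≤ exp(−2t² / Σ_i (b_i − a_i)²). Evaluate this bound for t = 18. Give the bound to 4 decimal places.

Σ(b_i − a_i)² = 17·10² + 86·4² = 3076.
Exponent = 2·18² / 3076 = 0.21066.
Bound = exp(−0.21066) = 0.81005.

0.8100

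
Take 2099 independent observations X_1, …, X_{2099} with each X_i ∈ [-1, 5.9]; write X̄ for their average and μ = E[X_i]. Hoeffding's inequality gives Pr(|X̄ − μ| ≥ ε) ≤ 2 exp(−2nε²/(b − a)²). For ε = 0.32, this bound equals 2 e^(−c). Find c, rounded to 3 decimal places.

9.029

c = 2nε²/(b − a)² = 2·2099·0.32² / 6.9² = 9.0291.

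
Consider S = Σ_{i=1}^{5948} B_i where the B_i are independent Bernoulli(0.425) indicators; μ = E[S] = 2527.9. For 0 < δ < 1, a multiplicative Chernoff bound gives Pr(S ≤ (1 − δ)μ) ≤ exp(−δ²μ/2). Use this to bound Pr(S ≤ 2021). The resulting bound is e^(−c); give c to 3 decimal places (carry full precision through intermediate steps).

Write 2021 = (1 − δ)μ, so δ = 1 − 2021/2527.9 = 0.2005222…
Then the exponent is δ²μ/2 = (μ − 2021)²/(2μ) = 50.822345.

50.822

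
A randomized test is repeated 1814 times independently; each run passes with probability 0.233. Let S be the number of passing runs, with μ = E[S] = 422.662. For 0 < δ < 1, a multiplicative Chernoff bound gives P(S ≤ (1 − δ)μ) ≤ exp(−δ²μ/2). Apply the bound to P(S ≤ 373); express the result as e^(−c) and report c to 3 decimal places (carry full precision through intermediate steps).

Write 373 = (1 − δ)μ, so δ = 1 − 373/422.662 = 0.1174981…
Then the exponent is δ²μ/2 = (μ − 373)²/(2μ) = 2.917596.

2.918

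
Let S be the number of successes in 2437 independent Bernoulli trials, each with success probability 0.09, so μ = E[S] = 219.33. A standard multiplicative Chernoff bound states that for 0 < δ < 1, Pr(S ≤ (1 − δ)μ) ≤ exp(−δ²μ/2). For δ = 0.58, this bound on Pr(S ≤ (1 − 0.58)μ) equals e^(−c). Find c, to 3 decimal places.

36.891

c = δ²μ/2 = 0.58²·219.33/2 = 36.8913.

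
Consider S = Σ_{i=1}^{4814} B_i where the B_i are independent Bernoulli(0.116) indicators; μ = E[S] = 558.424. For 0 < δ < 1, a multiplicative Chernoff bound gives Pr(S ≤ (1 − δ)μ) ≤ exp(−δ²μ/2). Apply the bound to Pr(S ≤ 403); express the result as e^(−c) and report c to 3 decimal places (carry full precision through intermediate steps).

21.629

Write 403 = (1 − δ)μ, so δ = 1 − 403/558.424 = 0.2783261…
Then the exponent is δ²μ/2 = (μ − 403)²/(2μ) = 21.629281.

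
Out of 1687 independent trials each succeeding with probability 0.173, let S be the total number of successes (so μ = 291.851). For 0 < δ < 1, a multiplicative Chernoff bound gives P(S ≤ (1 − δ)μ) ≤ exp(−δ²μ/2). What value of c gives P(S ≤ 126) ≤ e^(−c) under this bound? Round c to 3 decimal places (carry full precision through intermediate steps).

47.124

Write 126 = (1 − δ)μ, so δ = 1 − 126/291.851 = 0.5682729…
Then the exponent is δ²μ/2 = (μ − 126)²/(2μ) = 47.124310.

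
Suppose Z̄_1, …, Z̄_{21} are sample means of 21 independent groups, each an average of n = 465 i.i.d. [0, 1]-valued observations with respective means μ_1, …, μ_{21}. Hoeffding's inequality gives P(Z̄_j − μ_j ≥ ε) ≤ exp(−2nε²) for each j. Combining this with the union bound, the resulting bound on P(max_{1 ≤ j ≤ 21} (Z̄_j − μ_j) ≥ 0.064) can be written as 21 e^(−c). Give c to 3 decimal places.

Union bound over the 21 events: P(max_{1 ≤ j ≤ 21} (Z̄_j − μ_j) ≥ 0.064) ≤ 21·exp(−2nε²) = 21 exp(−2·465·0.064²).
So c = 2·465·0.064² = 3.8093.

3.809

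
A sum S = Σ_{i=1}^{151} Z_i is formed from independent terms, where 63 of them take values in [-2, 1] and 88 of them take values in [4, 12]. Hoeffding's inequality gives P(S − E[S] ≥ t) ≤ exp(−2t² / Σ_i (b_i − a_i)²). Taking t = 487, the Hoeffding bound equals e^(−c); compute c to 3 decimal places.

Σ(b_i − a_i)² = 63·3² + 88·8² = 6199.
c = 2t² / 6199 = 2·487² / 6199 = 76.5185.

76.518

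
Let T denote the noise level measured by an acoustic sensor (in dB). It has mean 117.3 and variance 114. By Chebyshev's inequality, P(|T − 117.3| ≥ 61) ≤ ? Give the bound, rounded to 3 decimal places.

0.031

Chebyshev: P(|T − μ| ≥ t) ≤ Var(T)/t².
Bound = 114 / 3721 = 0.0306.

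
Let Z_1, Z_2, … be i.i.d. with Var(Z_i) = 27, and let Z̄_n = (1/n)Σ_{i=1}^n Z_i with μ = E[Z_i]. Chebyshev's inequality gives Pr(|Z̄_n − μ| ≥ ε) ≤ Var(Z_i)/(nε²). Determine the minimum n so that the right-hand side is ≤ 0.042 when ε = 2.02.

Require 27/(n·2.02²) ≤ 0.042, i.e. n ≥ 27/(0.042·2.02²) = 157.548.
The smallest integer n is 158.

158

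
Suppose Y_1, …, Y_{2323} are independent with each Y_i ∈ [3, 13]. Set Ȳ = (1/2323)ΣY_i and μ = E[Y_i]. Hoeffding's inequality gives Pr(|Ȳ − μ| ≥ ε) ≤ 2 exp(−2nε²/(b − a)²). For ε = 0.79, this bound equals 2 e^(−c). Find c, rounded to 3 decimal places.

28.996

c = 2nε²/(b − a)² = 2·2323·0.79² / 10² = 28.9957.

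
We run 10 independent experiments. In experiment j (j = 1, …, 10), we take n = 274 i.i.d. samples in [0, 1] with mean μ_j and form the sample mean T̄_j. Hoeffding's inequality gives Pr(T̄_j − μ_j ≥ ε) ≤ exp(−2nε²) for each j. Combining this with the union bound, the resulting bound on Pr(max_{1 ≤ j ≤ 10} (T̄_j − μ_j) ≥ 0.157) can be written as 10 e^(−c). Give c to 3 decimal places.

Union bound over the 10 events: Pr(max_{1 ≤ j ≤ 10} (T̄_j − μ_j) ≥ 0.157) ≤ 10·exp(−2nε²) = 10 exp(−2·274·0.157²).
So c = 2·274·0.157² = 13.5077.

13.508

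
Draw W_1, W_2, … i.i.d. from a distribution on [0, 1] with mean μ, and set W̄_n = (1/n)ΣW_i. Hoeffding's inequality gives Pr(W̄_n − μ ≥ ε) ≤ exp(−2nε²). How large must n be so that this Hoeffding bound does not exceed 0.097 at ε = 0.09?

145

Require exp(−2nε²) ≤ 0.097, i.e. 2nε² ≥ ln(1/0.097) = 2.333044.
So n ≥ 2.333044 / (2·0.09²) = 144.015.
The smallest integer n is 145.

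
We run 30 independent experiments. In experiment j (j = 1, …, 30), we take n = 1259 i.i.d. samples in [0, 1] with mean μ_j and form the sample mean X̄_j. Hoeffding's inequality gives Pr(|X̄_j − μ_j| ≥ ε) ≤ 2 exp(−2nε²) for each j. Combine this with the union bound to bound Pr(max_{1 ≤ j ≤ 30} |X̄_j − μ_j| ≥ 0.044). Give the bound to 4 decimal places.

Per-experiment Hoeffding bound: 2·exp(−2·1259·0.044²) = 2·exp(−4.87485) = 0.015273.
Union bound over 30 events: 30·0.015273 = 0.45818.

0.4582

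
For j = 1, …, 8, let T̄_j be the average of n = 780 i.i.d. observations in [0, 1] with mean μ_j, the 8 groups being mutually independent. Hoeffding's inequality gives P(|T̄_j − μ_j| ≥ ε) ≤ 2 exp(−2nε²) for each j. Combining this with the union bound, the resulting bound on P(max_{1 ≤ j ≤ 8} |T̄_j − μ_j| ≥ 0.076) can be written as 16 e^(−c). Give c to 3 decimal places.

Union bound over the 8 events: P(max_{1 ≤ j ≤ 8} |T̄_j − μ_j| ≥ 0.076) ≤ 8·2·exp(−2nε²) = 16 exp(−2·780·0.076²).
So c = 2·780·0.076² = 9.0106.

9.011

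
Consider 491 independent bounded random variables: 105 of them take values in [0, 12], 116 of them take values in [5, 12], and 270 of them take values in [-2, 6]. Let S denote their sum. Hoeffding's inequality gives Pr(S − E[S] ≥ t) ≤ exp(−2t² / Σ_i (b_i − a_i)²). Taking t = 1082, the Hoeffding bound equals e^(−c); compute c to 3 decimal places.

Σ(b_i − a_i)² = 105·12² + 116·7² + 270·8² = 38084.
c = 2t² / 38084 = 2·1082² / 38084 = 61.4811.

61.481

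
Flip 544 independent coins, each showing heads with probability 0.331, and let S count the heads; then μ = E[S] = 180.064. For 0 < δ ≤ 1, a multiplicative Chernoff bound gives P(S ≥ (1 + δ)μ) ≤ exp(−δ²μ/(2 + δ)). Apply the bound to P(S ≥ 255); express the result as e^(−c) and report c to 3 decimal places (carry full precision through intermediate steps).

12.907

Write 255 = (1 + δ)μ, so δ = 255/180.064 − 1 = 0.4161631…
Then the exponent is δ²μ/(2 + δ) = (255 − μ)² / (μ·(2 + δ)) = 12.907076.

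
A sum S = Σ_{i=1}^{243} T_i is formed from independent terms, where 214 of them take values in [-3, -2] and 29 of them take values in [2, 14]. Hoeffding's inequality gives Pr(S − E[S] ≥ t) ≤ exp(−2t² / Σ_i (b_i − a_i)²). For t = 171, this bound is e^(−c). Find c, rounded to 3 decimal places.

13.322

Σ(b_i − a_i)² = 214·1² + 29·12² = 4390.
c = 2t² / 4390 = 2·171² / 4390 = 13.3216.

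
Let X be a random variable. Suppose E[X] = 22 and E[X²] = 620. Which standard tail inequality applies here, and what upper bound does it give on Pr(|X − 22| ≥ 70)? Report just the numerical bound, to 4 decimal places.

0.0278

The first two moments determine the variance, so Chebyshev's inequality is the sharpest standard bound available.
Var(X) = E[X²] − (E[X])² = 620 − 484 = 136.
Chebyshev's inequality: Pr(|X − μ| ≥ t) ≤ Var(X)/t² = 136/4900 = 0.0278.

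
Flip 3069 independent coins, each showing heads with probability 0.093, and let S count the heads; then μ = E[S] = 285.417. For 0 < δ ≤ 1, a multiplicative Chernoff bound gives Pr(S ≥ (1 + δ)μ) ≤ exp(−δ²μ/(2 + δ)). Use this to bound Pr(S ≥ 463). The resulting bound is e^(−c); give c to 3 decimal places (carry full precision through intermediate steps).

42.137

Write 463 = (1 + δ)μ, so δ = 463/285.417 − 1 = 0.6221879…
Then the exponent is δ²μ/(2 + δ) = (463 − μ)² / (μ·(2 + δ)) = 42.136565.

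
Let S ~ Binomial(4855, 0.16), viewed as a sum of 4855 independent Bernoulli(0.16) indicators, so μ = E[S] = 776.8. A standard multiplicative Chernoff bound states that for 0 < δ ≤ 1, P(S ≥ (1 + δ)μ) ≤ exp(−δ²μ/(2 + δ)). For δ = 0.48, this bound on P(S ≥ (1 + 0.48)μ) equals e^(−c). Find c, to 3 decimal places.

72.167

c = δ²μ/(2 + δ) = 0.48²·776.8/(2 + 0.48) = 72.1672.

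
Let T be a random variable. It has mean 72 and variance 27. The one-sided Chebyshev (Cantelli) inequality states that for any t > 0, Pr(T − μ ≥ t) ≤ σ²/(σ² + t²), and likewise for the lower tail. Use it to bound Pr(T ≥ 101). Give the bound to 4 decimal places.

Here σ² = 27 and t = 29, so σ² + t² = 868.
Cantelli's bound: 27/868 = 0.0311.

0.0311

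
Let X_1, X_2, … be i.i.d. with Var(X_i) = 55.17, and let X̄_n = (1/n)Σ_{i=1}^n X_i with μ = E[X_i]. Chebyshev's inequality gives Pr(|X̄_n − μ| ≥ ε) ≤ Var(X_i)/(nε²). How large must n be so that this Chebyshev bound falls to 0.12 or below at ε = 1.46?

216

Require 55.17/(n·1.46²) ≤ 0.12, i.e. n ≥ 55.17/(0.12·1.46²) = 215.683.
The smallest integer n is 216.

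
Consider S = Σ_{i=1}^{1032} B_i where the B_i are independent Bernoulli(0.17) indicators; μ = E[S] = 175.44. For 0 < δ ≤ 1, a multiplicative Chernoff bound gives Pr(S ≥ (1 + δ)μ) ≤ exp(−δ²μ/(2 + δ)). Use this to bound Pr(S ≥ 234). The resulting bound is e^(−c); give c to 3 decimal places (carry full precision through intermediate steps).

Write 234 = (1 + δ)μ, so δ = 234/175.44 − 1 = 0.3337893…
Then the exponent is δ²μ/(2 + δ) = (234 − μ)² / (μ·(2 + δ)) = 8.375522.

8.376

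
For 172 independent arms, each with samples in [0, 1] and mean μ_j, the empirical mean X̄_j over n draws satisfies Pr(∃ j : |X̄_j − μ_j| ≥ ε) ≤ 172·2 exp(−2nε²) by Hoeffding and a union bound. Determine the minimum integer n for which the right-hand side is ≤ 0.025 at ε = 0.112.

380

Need 2·172·exp(−2nε²) ≤ 0.025, i.e. exp(−2nε²) ≤ 0.025/344.
So 2nε² ≥ ln(344/0.025) = 9.529521.
Hence n ≥ 9.529521/(2·0.112²) = 379.844.
The smallest integer n is 380.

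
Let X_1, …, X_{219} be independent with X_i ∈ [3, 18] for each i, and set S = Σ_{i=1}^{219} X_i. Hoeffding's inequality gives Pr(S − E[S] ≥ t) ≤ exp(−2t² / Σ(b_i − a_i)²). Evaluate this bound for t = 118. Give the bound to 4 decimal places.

0.5683

Σ(b_i − a_i)² = 219·(15)² = 49275.
Exponent = 2·118²/49275 = 0.5652.
Bound = exp(−0.5652) = 0.56827.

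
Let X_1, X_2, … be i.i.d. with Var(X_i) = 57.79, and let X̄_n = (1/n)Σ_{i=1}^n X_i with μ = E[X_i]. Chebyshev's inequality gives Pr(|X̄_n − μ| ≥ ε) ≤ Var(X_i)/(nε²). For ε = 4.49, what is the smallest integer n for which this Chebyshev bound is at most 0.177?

17

Require 57.79/(n·4.49²) ≤ 0.177, i.e. n ≥ 57.79/(0.177·4.49²) = 16.195.
The smallest integer n is 17.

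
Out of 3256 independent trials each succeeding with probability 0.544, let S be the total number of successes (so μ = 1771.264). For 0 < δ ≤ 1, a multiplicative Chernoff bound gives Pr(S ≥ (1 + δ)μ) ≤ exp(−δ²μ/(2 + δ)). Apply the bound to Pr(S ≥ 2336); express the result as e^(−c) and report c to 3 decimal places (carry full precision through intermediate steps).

77.649

Write 2336 = (1 + δ)μ, so δ = 2336/1771.264 − 1 = 0.3188322…
Then the exponent is δ²μ/(2 + δ) = (2336 − μ)² / (μ·(2 + δ)) = 77.649440.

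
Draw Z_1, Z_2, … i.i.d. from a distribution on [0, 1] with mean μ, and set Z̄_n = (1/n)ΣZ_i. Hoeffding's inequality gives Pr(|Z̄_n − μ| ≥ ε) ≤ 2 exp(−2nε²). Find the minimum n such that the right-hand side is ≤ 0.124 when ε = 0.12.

Require 2·exp(−2nε²) ≤ 0.124, i.e. 2nε² ≥ ln(2/0.124) = 2.780621.
So n ≥ 2.780621 / (2·0.12²) = 96.549.
The smallest integer n is 97.

97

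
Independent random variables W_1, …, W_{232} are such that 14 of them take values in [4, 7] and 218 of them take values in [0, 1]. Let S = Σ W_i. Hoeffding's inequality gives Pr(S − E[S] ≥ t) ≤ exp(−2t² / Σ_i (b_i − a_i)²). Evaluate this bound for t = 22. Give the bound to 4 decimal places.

0.0600

Σ(b_i − a_i)² = 14·3² + 218·1² = 344.
Exponent = 2·22² / 344 = 2.81395.
Bound = exp(−2.81395) = 0.05997.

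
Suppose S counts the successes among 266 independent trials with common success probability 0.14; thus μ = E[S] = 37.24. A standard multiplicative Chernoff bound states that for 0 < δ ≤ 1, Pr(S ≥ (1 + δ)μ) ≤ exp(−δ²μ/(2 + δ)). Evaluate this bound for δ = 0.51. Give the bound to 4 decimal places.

0.0211

Exponent = δ²μ/(2 + δ) = 0.51²·37.24/2.51 = 3.8590.
Bound = exp(−3.8590) = 0.02109.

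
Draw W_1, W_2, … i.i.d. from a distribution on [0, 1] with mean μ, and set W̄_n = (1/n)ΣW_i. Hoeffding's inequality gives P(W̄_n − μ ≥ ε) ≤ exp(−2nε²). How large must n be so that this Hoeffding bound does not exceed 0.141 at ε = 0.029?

1165

Require exp(−2nε²) ≤ 0.141, i.e. 2nε² ≥ ln(1/0.141) = 1.958995.
So n ≥ 1.958995 / (2·0.029²) = 1164.682.
The smallest integer n is 1165.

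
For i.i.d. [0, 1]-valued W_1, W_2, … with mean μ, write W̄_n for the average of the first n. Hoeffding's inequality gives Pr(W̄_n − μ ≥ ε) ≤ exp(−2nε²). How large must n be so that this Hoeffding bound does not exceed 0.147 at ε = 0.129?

58

Require exp(−2nε²) ≤ 0.147, i.e. 2nε² ≥ ln(1/0.147) = 1.917323.
So n ≥ 1.917323 / (2·0.129²) = 57.608.
The smallest integer n is 58.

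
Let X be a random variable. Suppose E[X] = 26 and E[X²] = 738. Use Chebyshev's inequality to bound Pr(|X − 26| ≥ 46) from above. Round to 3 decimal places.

0.029

Var(X) = E[X²] − (E[X])² = 738 − 676 = 62.
Chebyshev's inequality: Pr(|X − μ| ≥ t) ≤ Var(X)/t² = 62/2116 = 0.0293.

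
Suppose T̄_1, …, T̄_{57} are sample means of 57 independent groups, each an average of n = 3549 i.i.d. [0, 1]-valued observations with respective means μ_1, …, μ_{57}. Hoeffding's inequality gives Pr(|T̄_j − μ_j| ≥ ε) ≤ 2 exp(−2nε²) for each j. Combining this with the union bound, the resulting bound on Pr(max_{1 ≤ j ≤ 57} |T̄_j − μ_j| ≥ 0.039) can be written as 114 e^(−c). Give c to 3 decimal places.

10.796

Union bound over the 57 events: Pr(max_{1 ≤ j ≤ 57} |T̄_j − μ_j| ≥ 0.039) ≤ 57·2·exp(−2nε²) = 114 exp(−2·3549·0.039²).
So c = 2·3549·0.039² = 10.7961.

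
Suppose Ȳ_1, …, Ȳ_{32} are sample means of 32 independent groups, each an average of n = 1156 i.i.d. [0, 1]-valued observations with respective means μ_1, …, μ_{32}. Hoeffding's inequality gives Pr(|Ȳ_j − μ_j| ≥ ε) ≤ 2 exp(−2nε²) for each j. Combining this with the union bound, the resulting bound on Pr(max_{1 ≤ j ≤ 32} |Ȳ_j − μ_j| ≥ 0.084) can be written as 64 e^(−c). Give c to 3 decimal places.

16.313

Union bound over the 32 events: Pr(max_{1 ≤ j ≤ 32} |Ȳ_j − μ_j| ≥ 0.084) ≤ 32·2·exp(−2nε²) = 64 exp(−2·1156·0.084²).
So c = 2·1156·0.084² = 16.3135.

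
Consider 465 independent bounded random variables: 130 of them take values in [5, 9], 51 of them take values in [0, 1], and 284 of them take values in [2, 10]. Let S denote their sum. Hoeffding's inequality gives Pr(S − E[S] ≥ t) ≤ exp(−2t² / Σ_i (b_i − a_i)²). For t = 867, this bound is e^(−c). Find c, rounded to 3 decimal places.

74.033

Σ(b_i − a_i)² = 130·4² + 51·1² + 284·8² = 20307.
c = 2t² / 20307 = 2·867² / 20307 = 74.0325.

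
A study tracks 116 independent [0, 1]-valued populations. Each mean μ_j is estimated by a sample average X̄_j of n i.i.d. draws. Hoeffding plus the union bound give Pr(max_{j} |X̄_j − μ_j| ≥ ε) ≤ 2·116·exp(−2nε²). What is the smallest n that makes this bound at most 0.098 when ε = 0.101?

381

Need 2·116·exp(−2nε²) ≤ 0.098, i.e. exp(−2nε²) ≤ 0.098/232.
So 2nε² ≥ ln(232/0.098) = 7.769525.
Hence n ≥ 7.769525/(2·0.101²) = 380.822.
The smallest integer n is 381.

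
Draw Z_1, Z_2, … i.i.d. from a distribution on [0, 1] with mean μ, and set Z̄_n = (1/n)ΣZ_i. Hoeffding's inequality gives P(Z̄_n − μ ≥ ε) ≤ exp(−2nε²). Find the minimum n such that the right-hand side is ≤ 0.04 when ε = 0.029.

Require exp(−2nε²) ≤ 0.04, i.e. 2nε² ≥ ln(1/0.04) = 3.218876.
So n ≥ 3.218876 / (2·0.029²) = 1913.719.
The smallest integer n is 1914.

1914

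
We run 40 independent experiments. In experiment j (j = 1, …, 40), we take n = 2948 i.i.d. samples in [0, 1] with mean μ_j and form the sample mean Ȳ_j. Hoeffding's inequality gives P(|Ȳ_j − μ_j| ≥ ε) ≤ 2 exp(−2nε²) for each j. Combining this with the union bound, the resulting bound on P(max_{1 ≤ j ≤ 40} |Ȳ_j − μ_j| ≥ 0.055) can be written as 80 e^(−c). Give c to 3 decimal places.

Union bound over the 40 events: P(max_{1 ≤ j ≤ 40} |Ȳ_j − μ_j| ≥ 0.055) ≤ 40·2·exp(−2nε²) = 80 exp(−2·2948·0.055²).
So c = 2·2948·0.055² = 17.8354.

17.835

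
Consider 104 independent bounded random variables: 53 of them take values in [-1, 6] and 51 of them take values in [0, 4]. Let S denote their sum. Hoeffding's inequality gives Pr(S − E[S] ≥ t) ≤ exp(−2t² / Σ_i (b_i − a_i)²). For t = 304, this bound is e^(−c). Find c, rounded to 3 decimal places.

54.155

Σ(b_i − a_i)² = 53·7² + 51·4² = 3413.
c = 2t² / 3413 = 2·304² / 3413 = 54.1553.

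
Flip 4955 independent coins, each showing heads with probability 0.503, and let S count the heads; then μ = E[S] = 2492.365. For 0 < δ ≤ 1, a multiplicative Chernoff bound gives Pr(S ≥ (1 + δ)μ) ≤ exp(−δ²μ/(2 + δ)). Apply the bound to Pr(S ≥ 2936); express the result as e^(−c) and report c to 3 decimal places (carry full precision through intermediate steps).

Write 2936 = (1 + δ)μ, so δ = 2936/2492.365 − 1 = 0.1779976…
Then the exponent is δ²μ/(2 + δ) = (2936 − μ)² / (μ·(2 + δ)) = 36.256223.

36.256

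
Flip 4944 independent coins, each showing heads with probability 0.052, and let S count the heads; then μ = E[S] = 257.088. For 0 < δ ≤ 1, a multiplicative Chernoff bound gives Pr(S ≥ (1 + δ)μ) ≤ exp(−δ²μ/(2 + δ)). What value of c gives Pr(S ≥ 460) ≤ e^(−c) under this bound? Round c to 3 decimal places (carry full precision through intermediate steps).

57.417

Write 460 = (1 + δ)μ, so δ = 460/257.088 − 1 = 0.7892706…
Then the exponent is δ²μ/(2 + δ) = (460 − μ)² / (μ·(2 + δ)) = 57.417332.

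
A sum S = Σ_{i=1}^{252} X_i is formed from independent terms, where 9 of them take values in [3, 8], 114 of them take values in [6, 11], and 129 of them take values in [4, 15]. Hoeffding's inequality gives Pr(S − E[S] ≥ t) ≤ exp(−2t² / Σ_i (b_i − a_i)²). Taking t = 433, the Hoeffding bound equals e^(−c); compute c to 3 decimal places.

Σ(b_i − a_i)² = 9·5² + 114·5² + 129·11² = 18684.
c = 2t² / 18684 = 2·433² / 18684 = 20.0695.

20.069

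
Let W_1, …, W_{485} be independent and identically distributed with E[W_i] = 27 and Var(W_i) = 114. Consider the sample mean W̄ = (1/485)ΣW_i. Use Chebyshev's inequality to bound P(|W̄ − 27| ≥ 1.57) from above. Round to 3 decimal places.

Var(W̄) = Var(W_i)/n = 114/485 = 0.23505.
Chebyshev: P(|W̄ − 27| ≥ 1.57) ≤ Var(W̄)/(1.57)² = 114/(485·1.57²) = 0.0954.

0.095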